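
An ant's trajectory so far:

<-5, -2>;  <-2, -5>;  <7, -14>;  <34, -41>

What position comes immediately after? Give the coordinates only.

<115, -122>

Step-to-step displacements: <+3, -3>, <+9, -9>, <+27, -27>; each is 3× the previous.
step 4: <34, -41> + <+81, -81> → <115, -122>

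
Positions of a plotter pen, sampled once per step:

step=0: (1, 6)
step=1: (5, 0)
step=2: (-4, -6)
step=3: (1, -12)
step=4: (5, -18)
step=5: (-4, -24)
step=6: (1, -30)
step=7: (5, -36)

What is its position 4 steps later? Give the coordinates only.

First: cycles through 1, 5, -4 every 3 steps. Step 11 lands at position 2 of the cycle → -4.
Second: linear, -6 per step → -60 at step 11.

(-4, -60)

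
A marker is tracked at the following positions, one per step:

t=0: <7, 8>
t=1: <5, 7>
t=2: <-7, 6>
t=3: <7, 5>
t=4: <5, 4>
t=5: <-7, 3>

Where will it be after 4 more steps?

First: cycles through 7, 5, -7 every 3 steps. Step 9 lands at position 0 of the cycle → 7.
Second: linear, -1 per step → -1 at step 9.

<7, -1>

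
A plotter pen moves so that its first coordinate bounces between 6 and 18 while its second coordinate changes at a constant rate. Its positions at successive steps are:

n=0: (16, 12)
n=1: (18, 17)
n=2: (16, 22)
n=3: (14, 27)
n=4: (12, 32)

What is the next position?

The first coordinate travels 2 per step and bounces off the walls at 6 and 18.
  step 5: 12 → 10
The second coordinate changes by +5 each step: at step 5 it is 37.

(10, 37)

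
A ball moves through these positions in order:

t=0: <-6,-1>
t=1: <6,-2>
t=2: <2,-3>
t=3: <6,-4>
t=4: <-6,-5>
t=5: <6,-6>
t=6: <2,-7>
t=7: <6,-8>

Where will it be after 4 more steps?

<6,-12>

First: cycles through -6, 6, 2, 6 every 4 steps. Step 11 lands at position 3 of the cycle → 6.
Second: linear, -1 per step → -12 at step 11.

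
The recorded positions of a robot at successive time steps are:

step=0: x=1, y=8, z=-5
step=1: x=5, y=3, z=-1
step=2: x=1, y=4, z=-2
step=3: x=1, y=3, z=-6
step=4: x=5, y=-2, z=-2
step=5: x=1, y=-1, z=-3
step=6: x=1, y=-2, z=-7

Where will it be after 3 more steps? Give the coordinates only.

Step-to-step displacements: (+4, -5, +4), (-4, +1, -1), (+0, -1, -4), (+4, -5, +4), (-4, +1, -1), (+0, -1, -4) — a repeating cycle of length 3.
step 7: apply (+4, -5, +4) → x=5, y=-7, z=-3
step 8: apply (-4, +1, -1) → x=1, y=-6, z=-4
step 9: apply (+0, -1, -4) → x=1, y=-7, z=-8

x=1, y=-7, z=-8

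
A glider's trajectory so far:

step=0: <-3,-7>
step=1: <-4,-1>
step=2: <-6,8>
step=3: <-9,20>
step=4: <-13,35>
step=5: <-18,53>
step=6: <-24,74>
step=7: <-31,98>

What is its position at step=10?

Taking differences between consecutive positions: <-1,+6>, <-2,+9>, <-3,+12>, <-4,+15>, <-5,+18>, <-6,+21>, <-7,+24>. These grow by <-1,+3> each step.
step 8: <-31,98> + <-8,+27> → <-39,125>
step 9: <-39,125> + <-9,+30> → <-48,155>
step 10: <-48,155> + <-10,+33> → <-58,188>

<-58,188>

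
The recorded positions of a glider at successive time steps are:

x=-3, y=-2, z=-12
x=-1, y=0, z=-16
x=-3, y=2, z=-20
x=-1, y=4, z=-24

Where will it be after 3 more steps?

x=-3, y=10, z=-36

X: cycles through -3, -1 every 2 steps. Step 6 lands at position 0 of the cycle → -3.
Y: linear, +2 per step → 10 at step 6.
Z: linear, -4 per step → -36 at step 6.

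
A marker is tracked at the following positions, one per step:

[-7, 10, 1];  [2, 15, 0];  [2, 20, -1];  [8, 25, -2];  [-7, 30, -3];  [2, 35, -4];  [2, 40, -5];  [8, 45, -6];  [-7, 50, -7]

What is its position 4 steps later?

[-7, 70, -11]

First: cycles through -7, 2, 2, 8 every 4 steps. Step 12 lands at position 0 of the cycle → -7.
Second: linear, +5 per step → 70 at step 12.
Third: linear, -1 per step → -11 at step 12.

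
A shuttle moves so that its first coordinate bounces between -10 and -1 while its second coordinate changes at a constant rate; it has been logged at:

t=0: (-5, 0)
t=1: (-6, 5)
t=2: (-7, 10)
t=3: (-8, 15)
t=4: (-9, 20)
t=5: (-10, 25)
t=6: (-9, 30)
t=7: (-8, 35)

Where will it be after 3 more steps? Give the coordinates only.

(-5, 50)

The first coordinate reflects between -10 and -1, moving 1 per step.
  step 8: -8 → -7
  step 9: -7 → -6
  step 10: -6 → -5
The second coordinate changes by +5 each step: at step 10 it is 50.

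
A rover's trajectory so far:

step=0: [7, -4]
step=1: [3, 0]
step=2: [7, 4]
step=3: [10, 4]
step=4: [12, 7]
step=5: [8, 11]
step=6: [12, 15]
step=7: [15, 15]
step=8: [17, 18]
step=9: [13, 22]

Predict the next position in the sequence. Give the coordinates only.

Differencing gives [-4, +4], [+4, +4], [+3, +0], [+2, +3], [-4, +4], [+4, +4], [+3, +0], [+2, +3], [-4, +4]. This is the pattern [-4, +4], [+4, +4], [+3, +0], [+2, +3] repeated.
step 10: apply [+4, +4] → [17, 26]

[17, 26]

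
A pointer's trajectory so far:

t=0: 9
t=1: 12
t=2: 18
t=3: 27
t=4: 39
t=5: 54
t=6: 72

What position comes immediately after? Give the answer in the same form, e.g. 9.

93

First differences are +3, +6, +9, +12, +15, +18; their common second difference is +3 (constant acceleration).
step 7: 72 + 21 → 93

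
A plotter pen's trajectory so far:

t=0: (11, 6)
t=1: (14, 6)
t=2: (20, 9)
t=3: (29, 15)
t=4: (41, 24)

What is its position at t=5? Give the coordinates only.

(56, 36)

First differences are (+3, +0), (+6, +3), (+9, +6), (+12, +9); their common second difference is (+3, +3) (constant acceleration).
step 5: (41, 24) + (+15, +12) → (56, 36)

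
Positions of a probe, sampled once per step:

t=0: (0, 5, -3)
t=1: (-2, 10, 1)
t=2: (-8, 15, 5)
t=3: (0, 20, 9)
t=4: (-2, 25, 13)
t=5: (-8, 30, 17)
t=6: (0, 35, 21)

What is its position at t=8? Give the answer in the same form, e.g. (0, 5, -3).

(-8, 45, 29)

First: cycles through 0, -2, -8 every 3 steps. Step 8 lands at position 2 of the cycle → -8.
Second: linear, +5 per step → 45 at step 8.
Third: linear, +4 per step → 29 at step 8.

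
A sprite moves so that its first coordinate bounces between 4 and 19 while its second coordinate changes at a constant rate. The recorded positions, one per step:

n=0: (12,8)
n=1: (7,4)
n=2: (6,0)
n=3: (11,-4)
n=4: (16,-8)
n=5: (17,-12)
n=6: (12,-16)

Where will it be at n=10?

(16,-32)

The first coordinate travels 5 per step and bounces off the walls at 4 and 19.
  step 7: 12 → 7
  step 8: 7 → 6
  step 9: 6 → 11
  step 10: 11 → 16
The second coordinate changes by -4 each step: at step 10 it is -32.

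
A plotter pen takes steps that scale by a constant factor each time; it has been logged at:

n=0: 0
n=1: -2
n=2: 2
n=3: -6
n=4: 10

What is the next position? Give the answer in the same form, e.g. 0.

The jumps are -2, +4, -8, +16 — a geometric progression with ratio -2.
step 5: 10 − 32 → -22

-22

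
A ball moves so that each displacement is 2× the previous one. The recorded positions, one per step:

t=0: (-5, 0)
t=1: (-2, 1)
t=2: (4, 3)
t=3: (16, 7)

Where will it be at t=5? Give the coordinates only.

(88, 31)

Step-to-step displacements: (+3, +1), (+6, +2), (+12, +4); each is 2× the previous.
step 4: (16, 7) + (+24, +8) → (40, 15)
step 5: (40, 15) + (+48, +16) → (88, 31)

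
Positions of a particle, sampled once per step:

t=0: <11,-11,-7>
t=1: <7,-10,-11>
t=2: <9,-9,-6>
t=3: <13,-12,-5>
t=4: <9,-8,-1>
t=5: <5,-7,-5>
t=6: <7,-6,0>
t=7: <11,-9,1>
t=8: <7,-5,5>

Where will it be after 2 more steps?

Differencing gives <-4,+1,-4>, <+2,+1,+5>, <+4,-3,+1>, <-4,+4,+4>, <-4,+1,-4>, <+2,+1,+5>, <+4,-3,+1>, <-4,+4,+4>. This is the pattern <-4,+1,-4>, <+2,+1,+5>, <+4,-3,+1>, <-4,+4,+4> repeated.
step 9: apply <-4,+1,-4> → <3,-4,1>
step 10: apply <+2,+1,+5> → <5,-3,6>

<5,-3,6>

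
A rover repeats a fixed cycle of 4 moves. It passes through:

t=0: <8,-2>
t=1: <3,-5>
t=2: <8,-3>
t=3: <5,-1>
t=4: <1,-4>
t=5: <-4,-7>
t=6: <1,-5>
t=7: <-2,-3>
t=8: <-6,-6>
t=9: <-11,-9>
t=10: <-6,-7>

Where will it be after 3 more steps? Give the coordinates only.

The moves between consecutive positions are <-5,-3>, <+5,+2>, <-3,+2>, <-4,-3>, <-5,-3>, <+5,+2>, <-3,+2>, <-4,-3>, <-5,-3>, <+5,+2>; they repeat the 4-cycle [<-5,-3>, <+5,+2>, <-3,+2>, <-4,-3>].
step 11: apply <-3,+2> → <-9,-5>
step 12: apply <-4,-3> → <-13,-8>
step 13: apply <-5,-3> → <-18,-11>

<-18,-11>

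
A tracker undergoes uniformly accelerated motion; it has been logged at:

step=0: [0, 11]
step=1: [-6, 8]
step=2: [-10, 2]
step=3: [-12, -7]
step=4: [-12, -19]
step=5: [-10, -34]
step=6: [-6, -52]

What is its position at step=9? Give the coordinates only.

[18, -124]

Successive displacements: [-6, -3], [-4, -6], [-2, -9], [+0, -12], [+2, -15], [+4, -18] — each changes by [+2, -3].
step 7: [-6, -52] + [+6, -21] → [0, -73]
step 8: [0, -73] + [+8, -24] → [8, -97]
step 9: [8, -97] + [+10, -27] → [18, -124]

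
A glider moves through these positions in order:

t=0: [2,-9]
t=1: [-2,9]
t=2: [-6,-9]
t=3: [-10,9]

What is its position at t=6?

[-22,-9]

The first coordinate changes by -4 each step, so at step 6 it is 2 + 6·(-4) = -22.
The second coordinate repeats the cycle [-9, 9] with period 2; step 6 mod 2 = 0, giving -9.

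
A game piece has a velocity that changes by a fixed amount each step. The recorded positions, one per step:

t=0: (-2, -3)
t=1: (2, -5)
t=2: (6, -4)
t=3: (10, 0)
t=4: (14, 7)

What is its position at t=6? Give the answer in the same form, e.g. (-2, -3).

(22, 30)

Successive displacements: (+4, -2), (+4, +1), (+4, +4), (+4, +7) — each changes by (+0, +3).
step 5: (14, 7) + (+4, +10) → (18, 17)
step 6: (18, 17) + (+4, +13) → (22, 30)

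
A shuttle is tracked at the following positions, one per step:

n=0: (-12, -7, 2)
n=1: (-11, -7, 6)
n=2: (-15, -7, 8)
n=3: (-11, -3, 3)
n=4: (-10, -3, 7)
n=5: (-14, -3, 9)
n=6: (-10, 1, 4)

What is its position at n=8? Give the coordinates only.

(-13, 1, 10)

The moves between consecutive positions are (+1, +0, +4), (-4, +0, +2), (+4, +4, -5), (+1, +0, +4), (-4, +0, +2), (+4, +4, -5); they repeat the 3-cycle [(+1, +0, +4), (-4, +0, +2), (+4, +4, -5)].
step 7: apply (+1, +0, +4) → (-9, 1, 8)
step 8: apply (-4, +0, +2) → (-13, 1, 10)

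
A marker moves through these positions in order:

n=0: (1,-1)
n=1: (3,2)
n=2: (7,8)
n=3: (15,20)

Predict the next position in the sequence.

Step-to-step displacements: (+2,+3), (+4,+6), (+8,+12); each is 2× the previous.
step 4: (15,20) + (+16,+24) → (31,44)

(31,44)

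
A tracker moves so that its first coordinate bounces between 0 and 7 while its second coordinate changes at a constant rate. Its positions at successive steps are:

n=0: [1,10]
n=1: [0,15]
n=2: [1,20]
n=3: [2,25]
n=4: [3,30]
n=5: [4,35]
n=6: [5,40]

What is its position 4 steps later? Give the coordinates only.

[5,60]

The first coordinate travels 1 per step and bounces off the walls at 0 and 7.
  step 7: 5 → 6
  step 8: 6 → 7
  step 9: 7 → 6
  step 10: 6 → 5
The second coordinate changes by +5 each step: at step 10 it is 60.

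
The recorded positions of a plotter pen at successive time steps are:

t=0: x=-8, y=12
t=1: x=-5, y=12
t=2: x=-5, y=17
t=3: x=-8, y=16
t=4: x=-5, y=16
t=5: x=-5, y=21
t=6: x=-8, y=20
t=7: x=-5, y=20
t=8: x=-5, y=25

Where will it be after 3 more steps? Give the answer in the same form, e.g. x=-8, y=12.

x=-5, y=29

Differencing gives (+3, +0), (+0, +5), (-3, -1), (+3, +0), (+0, +5), (-3, -1), (+3, +0), (+0, +5). This is the pattern (+3, +0), (+0, +5), (-3, -1) repeated.
step 9: apply (-3, -1) → x=-8, y=24
step 10: apply (+3, +0) → x=-5, y=24
step 11: apply (+0, +5) → x=-5, y=29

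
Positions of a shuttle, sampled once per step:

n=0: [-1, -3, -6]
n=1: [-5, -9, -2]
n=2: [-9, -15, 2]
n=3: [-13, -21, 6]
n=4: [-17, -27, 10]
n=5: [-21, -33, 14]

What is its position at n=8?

[-33, -51, 26]

The position changes by [-4, -6, +4] every step.
step 6: [-21, -33, 14] + [-4, -6, +4] → [-25, -39, 18]
step 7: [-25, -39, 18] + [-4, -6, +4] → [-29, -45, 22]
step 8: [-29, -45, 22] + [-4, -6, +4] → [-33, -51, 26]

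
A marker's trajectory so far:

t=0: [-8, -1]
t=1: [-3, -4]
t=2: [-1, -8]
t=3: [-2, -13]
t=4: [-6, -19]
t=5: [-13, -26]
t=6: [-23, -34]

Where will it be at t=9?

Taking differences between consecutive positions: [+5, -3], [+2, -4], [-1, -5], [-4, -6], [-7, -7], [-10, -8]. These grow by [-3, -1] each step.
step 7: [-23, -34] + [-13, -9] → [-36, -43]
step 8: [-36, -43] + [-16, -10] → [-52, -53]
step 9: [-52, -53] + [-19, -11] → [-71, -64]

[-71, -64]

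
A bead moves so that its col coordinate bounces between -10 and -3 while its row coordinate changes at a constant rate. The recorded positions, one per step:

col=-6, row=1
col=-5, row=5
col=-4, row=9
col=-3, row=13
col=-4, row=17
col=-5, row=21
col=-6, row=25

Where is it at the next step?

col=-7, row=29

The col coordinate reflects between -10 and -3, moving 1 per step.
  step 7: -6 → -7
The row coordinate changes by +4 each step: at step 7 it is 29.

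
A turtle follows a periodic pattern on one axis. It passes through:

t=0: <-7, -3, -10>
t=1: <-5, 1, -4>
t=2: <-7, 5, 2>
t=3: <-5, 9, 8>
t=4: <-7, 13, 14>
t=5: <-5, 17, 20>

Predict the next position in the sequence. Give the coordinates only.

<-7, 21, 26>

The first coordinate repeats the cycle [-7, -5] with period 2; step 6 mod 2 = 0, giving -7.
The second coordinate changes by +4 each step, so at step 6 it is -3 + 6·(4) = 21.
The third coordinate changes by +6 each step, so at step 6 it is -10 + 6·(6) = 26.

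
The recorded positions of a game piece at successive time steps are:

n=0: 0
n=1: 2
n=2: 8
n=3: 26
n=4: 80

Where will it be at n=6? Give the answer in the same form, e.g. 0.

728

Step-to-step displacements: +2, +6, +18, +54; each is 3× the previous.
step 5: 80 + 162 → 242
step 6: 242 + 486 → 728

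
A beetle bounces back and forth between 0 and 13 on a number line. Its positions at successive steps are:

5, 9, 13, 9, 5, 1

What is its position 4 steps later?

The value travels 4 per step and bounces off the walls at 0 and 13.
  step 6: 1 → 3
  step 7: 3 → 7
  step 8: 7 → 11
  step 9: 11 → 11

11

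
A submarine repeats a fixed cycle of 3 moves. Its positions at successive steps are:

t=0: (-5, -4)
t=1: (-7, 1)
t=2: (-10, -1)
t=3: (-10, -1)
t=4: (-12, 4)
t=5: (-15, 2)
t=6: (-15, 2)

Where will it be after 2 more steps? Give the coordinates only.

Step-to-step displacements: (-2, +5), (-3, -2), (+0, +0), (-2, +5), (-3, -2), (+0, +0) — a repeating cycle of length 3.
step 7: apply (-2, +5) → (-17, 7)
step 8: apply (-3, -2) → (-20, 5)

(-20, 5)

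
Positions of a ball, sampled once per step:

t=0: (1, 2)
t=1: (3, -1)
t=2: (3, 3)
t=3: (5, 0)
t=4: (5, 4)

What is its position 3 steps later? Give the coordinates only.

The moves between consecutive positions are (+2, -3), (+0, +4), (+2, -3), (+0, +4); they repeat the 2-cycle [(+2, -3), (+0, +4)].
step 5: apply (+2, -3) → (7, 1)
step 6: apply (+0, +4) → (7, 5)
step 7: apply (+2, -3) → (9, 2)

(9, 2)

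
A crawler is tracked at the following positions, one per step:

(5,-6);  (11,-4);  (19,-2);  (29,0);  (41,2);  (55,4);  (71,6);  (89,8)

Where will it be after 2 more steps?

(131,12)

Taking differences between consecutive positions: (+6,+2), (+8,+2), (+10,+2), (+12,+2), (+14,+2), (+16,+2), (+18,+2). These grow by (+2,+0) each step.
step 8: (89,8) + (+20,+2) → (109,10)
step 9: (109,10) + (+22,+2) → (131,12)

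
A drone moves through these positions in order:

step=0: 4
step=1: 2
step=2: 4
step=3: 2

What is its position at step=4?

Step-to-step displacements: -2, +2, -2; each is -1× the previous.
step 4: 2 + 2 → 4

4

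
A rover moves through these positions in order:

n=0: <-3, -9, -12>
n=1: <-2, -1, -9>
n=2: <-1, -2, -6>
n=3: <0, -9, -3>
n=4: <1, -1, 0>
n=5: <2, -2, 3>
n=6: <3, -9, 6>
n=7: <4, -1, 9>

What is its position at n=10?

<7, -1, 18>

First: linear, +1 per step → 7 at step 10.
Second: cycles through -9, -1, -2 every 3 steps. Step 10 lands at position 1 of the cycle → -1.
Third: linear, +3 per step → 18 at step 10.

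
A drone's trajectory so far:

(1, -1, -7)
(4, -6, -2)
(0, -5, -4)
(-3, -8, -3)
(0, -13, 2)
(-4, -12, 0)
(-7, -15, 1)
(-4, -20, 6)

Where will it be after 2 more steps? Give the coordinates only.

(-11, -22, 5)

The moves between consecutive positions are (+3, -5, +5), (-4, +1, -2), (-3, -3, +1), (+3, -5, +5), (-4, +1, -2), (-3, -3, +1), (+3, -5, +5); they repeat the 3-cycle [(+3, -5, +5), (-4, +1, -2), (-3, -3, +1)].
step 8: apply (-4, +1, -2) → (-8, -19, 4)
step 9: apply (-3, -3, +1) → (-11, -22, 5)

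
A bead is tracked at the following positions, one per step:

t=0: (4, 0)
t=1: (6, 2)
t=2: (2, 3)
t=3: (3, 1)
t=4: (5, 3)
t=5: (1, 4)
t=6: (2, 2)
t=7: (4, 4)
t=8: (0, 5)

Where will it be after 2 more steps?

Step-to-step displacements: (+2, +2), (-4, +1), (+1, -2), (+2, +2), (-4, +1), (+1, -2), (+2, +2), (-4, +1) — a repeating cycle of length 3.
step 9: apply (+1, -2) → (1, 3)
step 10: apply (+2, +2) → (3, 5)

(3, 5)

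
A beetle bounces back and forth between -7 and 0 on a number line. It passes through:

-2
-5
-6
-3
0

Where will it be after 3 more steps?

-5

The value travels 3 per step and bounces off the walls at -7 and 0.
  step 5: 0 → -3
  step 6: -3 → -6
  step 7: -6 → -5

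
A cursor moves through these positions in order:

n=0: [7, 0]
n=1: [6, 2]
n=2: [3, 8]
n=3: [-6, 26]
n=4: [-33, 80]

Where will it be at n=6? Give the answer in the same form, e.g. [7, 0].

[-357, 728]

Step-to-step displacements: [-1, +2], [-3, +6], [-9, +18], [-27, +54]; each is 3× the previous.
step 5: [-33, 80] + [-81, +162] → [-114, 242]
step 6: [-114, 242] + [-243, +486] → [-357, 728]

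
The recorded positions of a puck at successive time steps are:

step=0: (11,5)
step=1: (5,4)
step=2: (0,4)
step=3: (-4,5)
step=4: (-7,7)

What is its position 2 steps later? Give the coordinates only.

(-10,14)

Successive displacements: (-6,-1), (-5,+0), (-4,+1), (-3,+2) — each changes by (+1,+1).
step 5: (-7,7) + (-2,+3) → (-9,10)
step 6: (-9,10) + (-1,+4) → (-10,14)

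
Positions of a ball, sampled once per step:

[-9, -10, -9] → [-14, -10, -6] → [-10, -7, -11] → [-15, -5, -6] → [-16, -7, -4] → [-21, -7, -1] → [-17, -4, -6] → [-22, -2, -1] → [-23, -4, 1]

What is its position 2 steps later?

The moves between consecutive positions are [-5, +0, +3], [+4, +3, -5], [-5, +2, +5], [-1, -2, +2], [-5, +0, +3], [+4, +3, -5], [-5, +2, +5], [-1, -2, +2]; they repeat the 4-cycle [[-5, +0, +3], [+4, +3, -5], [-5, +2, +5], [-1, -2, +2]].
step 9: apply [-5, +0, +3] → [-28, -4, 4]
step 10: apply [+4, +3, -5] → [-24, -1, -1]

[-24, -1, -1]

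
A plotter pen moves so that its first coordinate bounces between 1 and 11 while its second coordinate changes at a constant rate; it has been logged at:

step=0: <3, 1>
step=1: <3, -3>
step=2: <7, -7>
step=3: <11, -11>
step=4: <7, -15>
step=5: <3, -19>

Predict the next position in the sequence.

<3, -23>

The first coordinate travels 4 per step and bounces off the walls at 1 and 11.
  step 6: 3 → 3
The second coordinate changes by -4 each step: at step 6 it is -23.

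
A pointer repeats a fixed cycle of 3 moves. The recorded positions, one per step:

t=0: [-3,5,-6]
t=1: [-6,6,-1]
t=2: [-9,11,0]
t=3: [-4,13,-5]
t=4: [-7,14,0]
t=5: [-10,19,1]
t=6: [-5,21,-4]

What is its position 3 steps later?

Differencing gives [-3,+1,+5], [-3,+5,+1], [+5,+2,-5], [-3,+1,+5], [-3,+5,+1], [+5,+2,-5]. This is the pattern [-3,+1,+5], [-3,+5,+1], [+5,+2,-5] repeated.
step 7: apply [-3,+1,+5] → [-8,22,1]
step 8: apply [-3,+5,+1] → [-11,27,2]
step 9: apply [+5,+2,-5] → [-6,29,-3]

[-6,29,-3]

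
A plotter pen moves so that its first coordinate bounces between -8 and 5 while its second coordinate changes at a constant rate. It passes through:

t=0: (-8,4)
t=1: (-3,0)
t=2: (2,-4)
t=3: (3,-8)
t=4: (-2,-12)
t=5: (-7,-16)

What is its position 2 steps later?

The first coordinate travels 5 per step and bounces off the walls at -8 and 5.
  step 6: -7 → -4
  step 7: -4 → 1
The second coordinate changes by -4 each step: at step 7 it is -24.

(1,-24)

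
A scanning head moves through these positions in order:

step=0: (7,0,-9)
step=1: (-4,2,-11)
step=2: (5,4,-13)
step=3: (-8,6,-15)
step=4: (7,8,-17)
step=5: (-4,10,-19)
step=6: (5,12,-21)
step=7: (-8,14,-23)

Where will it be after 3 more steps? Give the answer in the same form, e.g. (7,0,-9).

(5,20,-29)

First: cycles through 7, -4, 5, -8 every 4 steps. Step 10 lands at position 2 of the cycle → 5.
Second: linear, +2 per step → 20 at step 10.
Third: linear, -2 per step → -29 at step 10.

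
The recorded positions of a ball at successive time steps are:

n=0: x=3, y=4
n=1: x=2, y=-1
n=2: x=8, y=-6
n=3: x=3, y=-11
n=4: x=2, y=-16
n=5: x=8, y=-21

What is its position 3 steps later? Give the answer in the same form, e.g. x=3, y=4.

x=8, y=-36

The x coordinate repeats the cycle [3, 2, 8] with period 3; step 8 mod 3 = 2, giving 8.
The y coordinate changes by -5 each step, so at step 8 it is 4 + 8·(-5) = -36.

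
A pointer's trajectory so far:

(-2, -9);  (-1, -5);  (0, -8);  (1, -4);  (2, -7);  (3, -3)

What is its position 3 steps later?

(6, -5)

Step-to-step displacements: (+1, +4), (+1, -3), (+1, +4), (+1, -3), (+1, +4) — a repeating cycle of length 2.
step 6: apply (+1, -3) → (4, -6)
step 7: apply (+1, +4) → (5, -2)
step 8: apply (+1, -3) → (6, -5)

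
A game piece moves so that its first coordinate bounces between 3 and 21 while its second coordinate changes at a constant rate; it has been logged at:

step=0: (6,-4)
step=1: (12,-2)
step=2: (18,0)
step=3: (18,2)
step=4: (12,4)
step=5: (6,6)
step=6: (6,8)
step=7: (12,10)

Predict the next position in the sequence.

(18,12)

The first coordinate travels 6 per step and bounces off the walls at 3 and 21.
  step 8: 12 → 18
The second coordinate changes by +2 each step: at step 8 it is 12.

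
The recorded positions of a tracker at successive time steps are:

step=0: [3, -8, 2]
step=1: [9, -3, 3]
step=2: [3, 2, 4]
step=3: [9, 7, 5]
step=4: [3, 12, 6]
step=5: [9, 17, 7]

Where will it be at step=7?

The first coordinate repeats the cycle [3, 9] with period 2; step 7 mod 2 = 1, giving 9.
The second coordinate changes by +5 each step, so at step 7 it is -8 + 7·(5) = 27.
The third coordinate changes by +1 each step, so at step 7 it is 2 + 7·(1) = 9.

[9, 27, 9]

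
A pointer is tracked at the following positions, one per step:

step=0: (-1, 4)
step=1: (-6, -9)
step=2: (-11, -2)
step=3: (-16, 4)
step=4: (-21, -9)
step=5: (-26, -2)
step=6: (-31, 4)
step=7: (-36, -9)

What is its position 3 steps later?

(-51, -9)

First: linear, -5 per step → -51 at step 10.
Second: cycles through 4, -9, -2 every 3 steps. Step 10 lands at position 1 of the cycle → -9.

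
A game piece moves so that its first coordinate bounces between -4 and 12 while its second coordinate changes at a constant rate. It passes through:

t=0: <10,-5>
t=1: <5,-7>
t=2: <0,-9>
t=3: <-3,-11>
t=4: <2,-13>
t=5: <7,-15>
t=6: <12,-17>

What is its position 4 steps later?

The first coordinate travels 5 per step and bounces off the walls at -4 and 12.
  step 7: 12 → 7
  step 8: 7 → 2
  step 9: 2 → -3
  step 10: -3 → 0
The second coordinate changes by -2 each step: at step 10 it is -25.

<0,-25>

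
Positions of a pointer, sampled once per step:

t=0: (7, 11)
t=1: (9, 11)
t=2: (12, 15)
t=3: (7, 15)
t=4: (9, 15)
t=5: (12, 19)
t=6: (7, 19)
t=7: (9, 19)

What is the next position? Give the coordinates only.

Differencing gives (+2, +0), (+3, +4), (-5, +0), (+2, +0), (+3, +4), (-5, +0), (+2, +0). This is the pattern (+2, +0), (+3, +4), (-5, +0) repeated.
step 8: apply (+3, +4) → (12, 23)

(12, 23)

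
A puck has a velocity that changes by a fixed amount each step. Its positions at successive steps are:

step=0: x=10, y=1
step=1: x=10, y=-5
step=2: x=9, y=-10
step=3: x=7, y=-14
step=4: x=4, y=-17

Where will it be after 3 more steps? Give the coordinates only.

x=-11, y=-20

Taking differences between consecutive positions: (+0, -6), (-1, -5), (-2, -4), (-3, -3). These grow by (-1, +1) each step.
step 5: x=4, y=-17 + (-4, -2) → x=0, y=-19
step 6: x=0, y=-19 + (-5, -1) → x=-5, y=-20
step 7: x=-5, y=-20 + (-6, +0) → x=-11, y=-20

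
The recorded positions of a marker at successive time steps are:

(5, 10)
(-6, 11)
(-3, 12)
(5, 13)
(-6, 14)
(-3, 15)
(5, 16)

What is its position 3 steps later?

The first coordinate repeats the cycle [5, -6, -3] with period 3; step 9 mod 3 = 0, giving 5.
The second coordinate changes by +1 each step, so at step 9 it is 10 + 9·(1) = 19.

(5, 19)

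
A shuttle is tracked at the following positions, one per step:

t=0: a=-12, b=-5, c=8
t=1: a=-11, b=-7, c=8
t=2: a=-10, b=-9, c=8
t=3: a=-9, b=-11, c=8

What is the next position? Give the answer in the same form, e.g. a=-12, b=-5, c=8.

Constant displacement of (+1,-2,+0) per step.
step 4: a=-9, b=-11, c=8 + (+1,-2,+0) → a=-8, b=-13, c=8

a=-8, b=-13, c=8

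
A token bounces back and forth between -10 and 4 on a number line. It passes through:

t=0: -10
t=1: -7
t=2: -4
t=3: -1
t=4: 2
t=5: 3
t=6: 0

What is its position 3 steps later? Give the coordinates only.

-9

The value travels 3 per step and bounces off the walls at -10 and 4.
  step 7: 0 → -3
  step 8: -3 → -6
  step 9: -6 → -9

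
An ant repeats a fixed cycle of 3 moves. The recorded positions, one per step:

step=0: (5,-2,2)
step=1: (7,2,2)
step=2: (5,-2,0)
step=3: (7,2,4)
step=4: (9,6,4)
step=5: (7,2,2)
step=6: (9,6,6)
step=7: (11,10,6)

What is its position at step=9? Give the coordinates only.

(11,10,8)

Step-to-step displacements: (+2,+4,+0), (-2,-4,-2), (+2,+4,+4), (+2,+4,+0), (-2,-4,-2), (+2,+4,+4), (+2,+4,+0) — a repeating cycle of length 3.
step 8: apply (-2,-4,-2) → (9,6,4)
step 9: apply (+2,+4,+4) → (11,10,8)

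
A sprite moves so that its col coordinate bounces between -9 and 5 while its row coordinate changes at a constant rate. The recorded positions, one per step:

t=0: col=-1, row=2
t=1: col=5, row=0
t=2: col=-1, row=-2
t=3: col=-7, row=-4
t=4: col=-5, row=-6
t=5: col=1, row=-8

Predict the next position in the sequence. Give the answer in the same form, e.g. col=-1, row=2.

The col coordinate reflects between -9 and 5, moving 6 per step.
  step 6: 1 → 3
The row coordinate changes by -2 each step: at step 6 it is -10.

col=3, row=-10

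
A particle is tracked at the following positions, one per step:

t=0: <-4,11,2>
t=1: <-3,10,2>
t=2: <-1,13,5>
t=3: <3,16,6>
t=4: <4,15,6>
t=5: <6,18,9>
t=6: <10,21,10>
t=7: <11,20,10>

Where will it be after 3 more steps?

The moves between consecutive positions are <+1,-1,+0>, <+2,+3,+3>, <+4,+3,+1>, <+1,-1,+0>, <+2,+3,+3>, <+4,+3,+1>, <+1,-1,+0>; they repeat the 3-cycle [<+1,-1,+0>, <+2,+3,+3>, <+4,+3,+1>].
step 8: apply <+2,+3,+3> → <13,23,13>
step 9: apply <+4,+3,+1> → <17,26,14>
step 10: apply <+1,-1,+0> → <18,25,14>

<18,25,14>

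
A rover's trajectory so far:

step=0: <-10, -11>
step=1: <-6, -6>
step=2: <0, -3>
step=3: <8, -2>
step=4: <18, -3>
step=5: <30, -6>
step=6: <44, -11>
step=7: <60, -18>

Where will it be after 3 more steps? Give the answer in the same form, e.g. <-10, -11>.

<120, -51>

Taking differences between consecutive positions: <+4, +5>, <+6, +3>, <+8, +1>, <+10, -1>, <+12, -3>, <+14, -5>, <+16, -7>. These grow by <+2, -2> each step.
step 8: <60, -18> + <+18, -9> → <78, -27>
step 9: <78, -27> + <+20, -11> → <98, -38>
step 10: <98, -38> + <+22, -13> → <120, -51>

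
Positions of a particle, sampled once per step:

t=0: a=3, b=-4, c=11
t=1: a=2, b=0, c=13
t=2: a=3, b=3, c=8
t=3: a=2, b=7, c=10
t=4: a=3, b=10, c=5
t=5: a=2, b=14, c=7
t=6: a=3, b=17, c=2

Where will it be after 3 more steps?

Step-to-step displacements: (-1, +4, +2), (+1, +3, -5), (-1, +4, +2), (+1, +3, -5), (-1, +4, +2), (+1, +3, -5) — a repeating cycle of length 2.
step 7: apply (-1, +4, +2) → a=2, b=21, c=4
step 8: apply (+1, +3, -5) → a=3, b=24, c=-1
step 9: apply (-1, +4, +2) → a=2, b=28, c=1

a=2, b=28, c=1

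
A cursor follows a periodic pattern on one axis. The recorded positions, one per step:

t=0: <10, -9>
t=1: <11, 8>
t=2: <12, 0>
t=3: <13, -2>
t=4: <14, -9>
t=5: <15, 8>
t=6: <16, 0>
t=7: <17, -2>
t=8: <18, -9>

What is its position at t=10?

The first coordinate changes by +1 each step, so at step 10 it is 10 + 10·(1) = 20.
The second coordinate repeats the cycle [-9, 8, 0, -2] with period 4; step 10 mod 4 = 2, giving 0.

<20, 0>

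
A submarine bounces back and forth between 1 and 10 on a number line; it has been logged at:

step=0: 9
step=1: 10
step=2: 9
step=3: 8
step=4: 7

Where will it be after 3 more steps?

The value travels 1 per step and bounces off the walls at 1 and 10.
  step 5: 7 → 6
  step 6: 6 → 5
  step 7: 5 → 4

4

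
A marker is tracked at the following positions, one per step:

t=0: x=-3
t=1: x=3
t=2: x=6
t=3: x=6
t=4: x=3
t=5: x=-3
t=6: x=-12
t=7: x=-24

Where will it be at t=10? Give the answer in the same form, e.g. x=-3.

Successive displacements: +6, +3, +0, -3, -6, -9, -12 — each changes by -3.
step 8: -24 − 15 → x=-39
step 9: -39 − 18 → x=-57
step 10: -57 − 21 → x=-78

x=-78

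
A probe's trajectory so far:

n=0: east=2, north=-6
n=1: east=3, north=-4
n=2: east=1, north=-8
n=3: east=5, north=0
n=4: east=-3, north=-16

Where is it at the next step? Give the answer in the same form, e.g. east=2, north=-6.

Step-to-step displacements: (+1, +2), (-2, -4), (+4, +8), (-8, -16); each is -2× the previous.
step 5: east=-3, north=-16 + (+16, +32) → east=13, north=16

east=13, north=16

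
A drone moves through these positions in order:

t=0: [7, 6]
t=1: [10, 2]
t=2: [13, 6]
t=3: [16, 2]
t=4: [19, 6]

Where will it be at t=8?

[31, 6]

The first coordinate changes by +3 each step, so at step 8 it is 7 + 8·(3) = 31.
The second coordinate repeats the cycle [6, 2] with period 2; step 8 mod 2 = 0, giving 6.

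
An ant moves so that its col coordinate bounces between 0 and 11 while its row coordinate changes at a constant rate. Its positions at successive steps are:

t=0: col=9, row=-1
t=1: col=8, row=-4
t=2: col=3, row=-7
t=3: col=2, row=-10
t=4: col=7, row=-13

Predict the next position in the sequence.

col=10, row=-16

The col coordinate reflects between 0 and 11, moving 5 per step.
  step 5: 7 → 10
The row coordinate changes by -3 each step: at step 5 it is -16.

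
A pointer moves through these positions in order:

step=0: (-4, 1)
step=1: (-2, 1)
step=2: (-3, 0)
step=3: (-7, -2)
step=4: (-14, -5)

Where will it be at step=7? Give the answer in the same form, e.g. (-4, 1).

First differences are (+2, +0), (-1, -1), (-4, -2), (-7, -3); their common second difference is (-3, -1) (constant acceleration).
step 5: (-14, -5) + (-10, -4) → (-24, -9)
step 6: (-24, -9) + (-13, -5) → (-37, -14)
step 7: (-37, -14) + (-16, -6) → (-53, -20)

(-53, -20)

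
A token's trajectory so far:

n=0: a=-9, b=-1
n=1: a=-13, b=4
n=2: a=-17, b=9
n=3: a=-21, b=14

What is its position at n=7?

Each step adds (-4,+5) to the position.
step 4: a=-21, b=14 + (-4,+5) → a=-25, b=19
step 5: a=-25, b=19 + (-4,+5) → a=-29, b=24
step 6: a=-29, b=24 + (-4,+5) → a=-33, b=29
step 7: a=-33, b=29 + (-4,+5) → a=-37, b=34

a=-37, b=34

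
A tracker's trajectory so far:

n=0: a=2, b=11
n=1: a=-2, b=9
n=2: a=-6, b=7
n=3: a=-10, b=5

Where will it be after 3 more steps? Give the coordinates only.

Each step adds (-4, -2) to the position.
step 4: a=-10, b=5 + (-4, -2) → a=-14, b=3
step 5: a=-14, b=3 + (-4, -2) → a=-18, b=1
step 6: a=-18, b=1 + (-4, -2) → a=-22, b=-1

a=-22, b=-1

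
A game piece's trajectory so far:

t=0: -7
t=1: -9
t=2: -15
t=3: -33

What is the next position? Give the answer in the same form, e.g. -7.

-87

Step-to-step displacements: -2, -6, -18; each is 3× the previous.
step 4: -33 − 54 → -87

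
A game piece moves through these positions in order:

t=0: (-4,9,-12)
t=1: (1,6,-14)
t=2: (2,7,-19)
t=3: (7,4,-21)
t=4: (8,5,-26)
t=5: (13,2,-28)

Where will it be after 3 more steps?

Differencing gives (+5,-3,-2), (+1,+1,-5), (+5,-3,-2), (+1,+1,-5), (+5,-3,-2). This is the pattern (+5,-3,-2), (+1,+1,-5) repeated.
step 6: apply (+1,+1,-5) → (14,3,-33)
step 7: apply (+5,-3,-2) → (19,0,-35)
step 8: apply (+1,+1,-5) → (20,1,-40)

(20,1,-40)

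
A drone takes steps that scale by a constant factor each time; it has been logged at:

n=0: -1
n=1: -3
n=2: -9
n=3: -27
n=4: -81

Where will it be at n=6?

Step-to-step displacements: -2, -6, -18, -54; each is 3× the previous.
step 5: -81 − 162 → -243
step 6: -243 − 486 → -729

-729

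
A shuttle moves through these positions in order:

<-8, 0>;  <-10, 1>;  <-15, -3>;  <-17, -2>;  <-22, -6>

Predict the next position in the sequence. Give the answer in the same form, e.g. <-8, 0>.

Step-to-step displacements: <-2, +1>, <-5, -4>, <-2, +1>, <-5, -4> — a repeating cycle of length 2.
step 5: apply <-2, +1> → <-24, -5>

<-24, -5>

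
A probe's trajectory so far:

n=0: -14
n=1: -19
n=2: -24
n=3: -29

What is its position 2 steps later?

The position changes by -5 every step.
step 4: -29 − 5 → -34
step 5: -34 − 5 → -39

-39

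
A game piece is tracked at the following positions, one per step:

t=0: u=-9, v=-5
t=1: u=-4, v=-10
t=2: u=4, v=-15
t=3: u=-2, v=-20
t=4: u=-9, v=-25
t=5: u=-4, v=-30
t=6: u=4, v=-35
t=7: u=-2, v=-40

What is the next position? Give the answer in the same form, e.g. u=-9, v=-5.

u=-9, v=-45

U: cycles through -9, -4, 4, -2 every 4 steps. Step 8 lands at position 0 of the cycle → -9.
V: linear, -5 per step → -45 at step 8.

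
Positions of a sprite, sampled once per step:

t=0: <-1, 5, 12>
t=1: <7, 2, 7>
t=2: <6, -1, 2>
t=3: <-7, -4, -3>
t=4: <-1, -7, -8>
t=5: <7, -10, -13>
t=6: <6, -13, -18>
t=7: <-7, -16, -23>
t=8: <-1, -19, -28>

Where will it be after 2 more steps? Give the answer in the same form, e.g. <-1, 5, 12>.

The first coordinate repeats the cycle [-1, 7, 6, -7] with period 4; step 10 mod 4 = 2, giving 6.
The second coordinate changes by -3 each step, so at step 10 it is 5 + 10·(-3) = -25.
The third coordinate changes by -5 each step, so at step 10 it is 12 + 10·(-5) = -38.

<6, -25, -38>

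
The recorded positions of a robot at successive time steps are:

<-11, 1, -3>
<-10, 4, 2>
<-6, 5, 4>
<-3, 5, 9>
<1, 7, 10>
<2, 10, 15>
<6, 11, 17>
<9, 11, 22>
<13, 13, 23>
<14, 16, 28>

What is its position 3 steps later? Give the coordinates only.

<25, 19, 36>

Step-to-step displacements: <+1, +3, +5>, <+4, +1, +2>, <+3, +0, +5>, <+4, +2, +1>, <+1, +3, +5>, <+4, +1, +2>, <+3, +0, +5>, <+4, +2, +1>, <+1, +3, +5> — a repeating cycle of length 4.
step 10: apply <+4, +1, +2> → <18, 17, 30>
step 11: apply <+3, +0, +5> → <21, 17, 35>
step 12: apply <+4, +2, +1> → <25, 19, 36>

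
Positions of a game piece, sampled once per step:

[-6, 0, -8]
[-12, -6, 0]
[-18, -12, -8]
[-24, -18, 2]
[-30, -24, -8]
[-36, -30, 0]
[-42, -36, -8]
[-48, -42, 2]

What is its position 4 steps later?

First: linear, -6 per step → -72 at step 11.
Second: linear, -6 per step → -66 at step 11.
Third: cycles through -8, 0, -8, 2 every 4 steps. Step 11 lands at position 3 of the cycle → 2.

[-72, -66, 2]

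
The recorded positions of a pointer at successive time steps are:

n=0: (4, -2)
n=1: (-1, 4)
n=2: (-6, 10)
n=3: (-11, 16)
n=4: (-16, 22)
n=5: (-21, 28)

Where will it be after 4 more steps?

(-41, 52)

Each step adds (-5, +6) to the position.
step 6: (-21, 28) + (-5, +6) → (-26, 34)
step 7: (-26, 34) + (-5, +6) → (-31, 40)
step 8: (-31, 40) + (-5, +6) → (-36, 46)
step 9: (-36, 46) + (-5, +6) → (-41, 52)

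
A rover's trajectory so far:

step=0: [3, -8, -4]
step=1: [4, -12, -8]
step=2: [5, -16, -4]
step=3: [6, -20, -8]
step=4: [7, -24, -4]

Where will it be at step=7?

[10, -36, -8]

First: linear, +1 per step → 10 at step 7.
Second: linear, -4 per step → -36 at step 7.
Third: cycles through -4, -8 every 2 steps. Step 7 lands at position 1 of the cycle → -8.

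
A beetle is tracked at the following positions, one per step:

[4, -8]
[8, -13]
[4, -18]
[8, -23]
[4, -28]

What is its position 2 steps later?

The first coordinate repeats the cycle [4, 8] with period 2; step 6 mod 2 = 0, giving 4.
The second coordinate changes by -5 each step, so at step 6 it is -8 + 6·(-5) = -38.

[4, -38]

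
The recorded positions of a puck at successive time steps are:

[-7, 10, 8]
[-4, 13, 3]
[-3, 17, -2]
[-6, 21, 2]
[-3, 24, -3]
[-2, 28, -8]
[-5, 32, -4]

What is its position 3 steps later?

The moves between consecutive positions are [+3, +3, -5], [+1, +4, -5], [-3, +4, +4], [+3, +3, -5], [+1, +4, -5], [-3, +4, +4]; they repeat the 3-cycle [[+3, +3, -5], [+1, +4, -5], [-3, +4, +4]].
step 7: apply [+3, +3, -5] → [-2, 35, -9]
step 8: apply [+1, +4, -5] → [-1, 39, -14]
step 9: apply [-3, +4, +4] → [-4, 43, -10]

[-4, 43, -10]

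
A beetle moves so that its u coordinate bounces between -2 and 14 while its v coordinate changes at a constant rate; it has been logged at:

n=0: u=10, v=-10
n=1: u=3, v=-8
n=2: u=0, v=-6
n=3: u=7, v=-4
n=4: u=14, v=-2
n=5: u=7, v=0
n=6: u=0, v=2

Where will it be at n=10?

The u coordinate travels 7 per step and bounces off the walls at -2 and 14.
  step 7: 0 → 3
  step 8: 3 → 10
  step 9: 10 → 11
  step 10: 11 → 4
The v coordinate changes by +2 each step: at step 10 it is 10.

u=4, v=10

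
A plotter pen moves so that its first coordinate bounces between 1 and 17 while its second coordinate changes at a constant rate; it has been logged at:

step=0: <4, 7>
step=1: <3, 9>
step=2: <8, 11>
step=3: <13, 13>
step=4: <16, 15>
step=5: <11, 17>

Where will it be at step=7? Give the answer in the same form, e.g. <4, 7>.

The first coordinate travels 5 per step and bounces off the walls at 1 and 17.
  step 6: 11 → 6
  step 7: 6 → 1
The second coordinate changes by +2 each step: at step 7 it is 21.

<1, 21>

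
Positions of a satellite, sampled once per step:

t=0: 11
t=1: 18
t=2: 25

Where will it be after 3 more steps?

46

Constant displacement of +7 per step.
step 3: 25 + 7 → 32
step 4: 32 + 7 → 39
step 5: 39 + 7 → 46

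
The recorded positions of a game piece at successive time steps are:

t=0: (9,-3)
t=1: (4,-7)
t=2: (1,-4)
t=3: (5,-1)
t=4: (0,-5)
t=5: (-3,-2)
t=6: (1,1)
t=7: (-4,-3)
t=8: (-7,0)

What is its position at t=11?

(-11,2)

Differencing gives (-5,-4), (-3,+3), (+4,+3), (-5,-4), (-3,+3), (+4,+3), (-5,-4), (-3,+3). This is the pattern (-5,-4), (-3,+3), (+4,+3) repeated.
step 9: apply (+4,+3) → (-3,3)
step 10: apply (-5,-4) → (-8,-1)
step 11: apply (-3,+3) → (-11,2)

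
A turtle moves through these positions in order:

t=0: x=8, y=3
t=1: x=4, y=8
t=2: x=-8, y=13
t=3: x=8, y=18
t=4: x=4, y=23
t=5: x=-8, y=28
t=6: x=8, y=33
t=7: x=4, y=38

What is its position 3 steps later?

The x coordinate repeats the cycle [8, 4, -8] with period 3; step 10 mod 3 = 1, giving 4.
The y coordinate changes by +5 each step, so at step 10 it is 3 + 10·(5) = 53.

x=4, y=53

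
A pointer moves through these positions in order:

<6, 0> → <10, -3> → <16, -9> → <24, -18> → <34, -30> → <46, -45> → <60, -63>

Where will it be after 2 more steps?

<94, -108>

Taking differences between consecutive positions: <+4, -3>, <+6, -6>, <+8, -9>, <+10, -12>, <+12, -15>, <+14, -18>. These grow by <+2, -3> each step.
step 7: <60, -63> + <+16, -21> → <76, -84>
step 8: <76, -84> + <+18, -24> → <94, -108>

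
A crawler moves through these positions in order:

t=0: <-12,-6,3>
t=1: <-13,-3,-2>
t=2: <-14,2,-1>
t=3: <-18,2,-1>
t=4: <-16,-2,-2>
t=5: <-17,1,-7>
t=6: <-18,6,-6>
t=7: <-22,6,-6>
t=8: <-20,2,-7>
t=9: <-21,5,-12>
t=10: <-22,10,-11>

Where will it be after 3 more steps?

<-25,9,-17>

Differencing gives <-1,+3,-5>, <-1,+5,+1>, <-4,+0,+0>, <+2,-4,-1>, <-1,+3,-5>, <-1,+5,+1>, <-4,+0,+0>, <+2,-4,-1>, <-1,+3,-5>, <-1,+5,+1>. This is the pattern <-1,+3,-5>, <-1,+5,+1>, <-4,+0,+0>, <+2,-4,-1> repeated.
step 11: apply <-4,+0,+0> → <-26,10,-11>
step 12: apply <+2,-4,-1> → <-24,6,-12>
step 13: apply <-1,+3,-5> → <-25,9,-17>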